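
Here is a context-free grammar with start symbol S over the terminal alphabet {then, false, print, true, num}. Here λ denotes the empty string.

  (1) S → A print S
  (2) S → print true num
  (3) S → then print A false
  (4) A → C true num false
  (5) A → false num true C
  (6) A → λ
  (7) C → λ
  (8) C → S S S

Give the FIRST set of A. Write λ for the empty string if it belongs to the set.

{λ, false, print, then, true}

FIRST(S): from S→A print S we get {false, print, then, true}; from S→print true num we get {print}; from S→then print A false we get {then}. So FIRST(S) = {false, print, then, true}.
FIRST(C): from C→λ we get {λ}; from C→S S S we get {false, print, then, true}. So FIRST(C) = {λ, false, print, then, true}.
FIRST(A): from A→C true num false we get {false, print, then, true}; from A→false num true C we get {false}; from A→λ we get {λ}. So FIRST(A) = {λ, false, print, then, true}.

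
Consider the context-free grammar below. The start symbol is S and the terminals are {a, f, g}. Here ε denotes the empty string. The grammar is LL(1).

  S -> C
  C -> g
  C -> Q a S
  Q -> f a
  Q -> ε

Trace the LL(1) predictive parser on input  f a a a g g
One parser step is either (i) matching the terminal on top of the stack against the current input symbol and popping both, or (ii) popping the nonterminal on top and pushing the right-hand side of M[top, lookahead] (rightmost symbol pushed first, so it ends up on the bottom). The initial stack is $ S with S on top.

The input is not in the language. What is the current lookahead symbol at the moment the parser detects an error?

g

      Stack      Input          Action
   1  $ S        f a a a g g $  expand S -> C
   2  $ C        f a a a g g $  expand C -> Q a S
   3  $ S a Q    f a a a g g $  expand Q -> f a
   4  $ S a a f  f a a a g g $  match f
   5  $ S a a    a a a g g $    match a
   6  $ S a      a a g g $      match a
   7  $ S        a g g $        expand S -> C
   8  $ C        a g g $        expand C -> Q a S
   9  $ S a Q    a g g $        expand Q -> ε
  10  $ S a      a g g $        match a
  11  $ S        g g $          expand S -> C
  12  $ C        g g $          expand C -> g
  13  $ g        g g $          match g
  14  $          g $            error: stack empty but input remains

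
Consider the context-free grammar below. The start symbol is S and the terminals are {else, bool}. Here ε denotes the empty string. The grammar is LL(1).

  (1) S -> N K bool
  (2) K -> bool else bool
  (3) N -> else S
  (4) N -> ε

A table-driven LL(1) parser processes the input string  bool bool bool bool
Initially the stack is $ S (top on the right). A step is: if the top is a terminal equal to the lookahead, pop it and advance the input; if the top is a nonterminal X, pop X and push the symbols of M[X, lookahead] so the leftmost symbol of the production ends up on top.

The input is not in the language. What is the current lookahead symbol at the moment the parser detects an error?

bool

     Stack                  Input                  Action
  1  $ S                    bool bool bool bool $  expand S -> N K bool
  2  $ bool K N             bool bool bool bool $  expand N -> ε
  3  $ bool K               bool bool bool bool $  expand K -> bool else bool
  4  $ bool bool else bool  bool bool bool bool $  match bool
  5  $ bool bool else       bool bool bool $       error: top is terminal else but lookahead is bool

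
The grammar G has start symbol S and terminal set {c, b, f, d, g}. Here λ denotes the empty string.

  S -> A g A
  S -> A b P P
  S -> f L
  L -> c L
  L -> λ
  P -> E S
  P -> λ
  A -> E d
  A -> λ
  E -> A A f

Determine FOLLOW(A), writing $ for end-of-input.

FIRST(L): from L->c L we get {c}; from L->λ we get {λ}. So FIRST(L) = {λ, c}.
FIRST(S): from S->A g A we get {f, g}; from S->A b P P we get {b, f}; from S->f L we get {f}. So FIRST(S) = {b, f, g}.
FIRST(P): from P->E S we get {f}; from P->λ we get {λ}. So FIRST(P) = {λ, f}.
FIRST(A): from A->E d we get {f}; from A->λ we get {λ}. So FIRST(A) = {λ, f}.
FIRST(E): from E->A A f we get {f}. So FIRST(E) = {f}.
FOLLOW(S) includes $ since S is the start symbol.
FOLLOW(E): in P->E S, E is followed by S with FIRST {b, f, g}; in A->E d, E is followed by d with FIRST {d}. Thus FOLLOW(E) = {b, d, f, g}.
FOLLOW(S): in P->E S, the suffix after S is empty, so FOLLOW(S) ⊇ FOLLOW(P) = {$, f}. Thus FOLLOW(S) = {$, f}.
FOLLOW(L): in S->f L, the suffix after L is empty, so FOLLOW(L) ⊇ FOLLOW(S) = {$, f}; in L->c L, the suffix after L is empty (adds nothing new). Thus FOLLOW(L) = {$, f}.
FOLLOW(P): in S->A b P P (occurrence 1), P is followed by P with FIRST {λ, f}; in S->A b P P (occurrence 1), the suffix after P is nullable, so FOLLOW(P) ⊇ FOLLOW(S) = {$, f}; in S->A b P P (occurrence 2), the suffix after P is empty, so FOLLOW(P) ⊇ FOLLOW(S) = {$, f}. Thus FOLLOW(P) = {$, f}.
FOLLOW(A): in S->A g A (occurrence 1), A is followed by g A with FIRST {g}; in S->A g A (occurrence 2), the suffix after A is empty, so FOLLOW(A) ⊇ FOLLOW(S) = {$, f}; in S->A b P P, A is followed by b P P with FIRST {b}; in E->A A f (occurrence 1), A is followed by A f with FIRST {f}; in E->A A f (occurrence 2), A is followed by f with FIRST {f}. Thus FOLLOW(A) = {$, b, f, g}.

{$, b, f, g}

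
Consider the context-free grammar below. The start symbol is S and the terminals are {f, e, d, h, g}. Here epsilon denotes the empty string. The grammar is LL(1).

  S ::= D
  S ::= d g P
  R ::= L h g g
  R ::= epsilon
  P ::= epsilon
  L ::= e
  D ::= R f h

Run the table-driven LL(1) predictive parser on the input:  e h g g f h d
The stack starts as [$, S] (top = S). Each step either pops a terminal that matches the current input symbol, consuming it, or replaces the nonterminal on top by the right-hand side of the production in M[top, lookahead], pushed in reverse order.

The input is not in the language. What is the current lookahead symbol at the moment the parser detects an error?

d

      Stack          Input            Action
   1  $ S            e h g g f h d $  expand S ::= D
   2  $ D            e h g g f h d $  expand D ::= R f h
   3  $ h f R        e h g g f h d $  expand R ::= L h g g
   4  $ h f g g h L  e h g g f h d $  expand L ::= e
   5  $ h f g g h e  e h g g f h d $  match e
   6  $ h f g g h    h g g f h d $    match h
   7  $ h f g g      g g f h d $      match g
   8  $ h f g        g f h d $        match g
   9  $ h f          f h d $          match f
  10  $ h            h d $            match h
  11  $              d $              error: stack empty but input remains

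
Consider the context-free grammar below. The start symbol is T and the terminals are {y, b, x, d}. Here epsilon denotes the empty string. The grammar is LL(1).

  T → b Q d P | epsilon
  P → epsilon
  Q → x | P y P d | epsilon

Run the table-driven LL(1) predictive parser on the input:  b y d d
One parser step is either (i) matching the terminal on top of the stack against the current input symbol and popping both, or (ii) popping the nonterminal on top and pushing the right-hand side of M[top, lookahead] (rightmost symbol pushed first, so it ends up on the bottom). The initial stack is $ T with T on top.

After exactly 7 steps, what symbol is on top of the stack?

d

step 1: stack=$ T  input=b y d d $  — expand T → b Q d P
step 2: stack=$ P d Q b  input=b y d d $  — match b
step 3: stack=$ P d Q  input=y d d $  — expand Q → P y P d
step 4: stack=$ P d d P y P  input=y d d $  — expand P → epsilon
step 5: stack=$ P d d P y  input=y d d $  — match y
step 6: stack=$ P d d P  input=d d $  — expand P → epsilon
step 7: stack=$ P d d  input=d d $  — match d
Stack after step 7: $ P d (top = d).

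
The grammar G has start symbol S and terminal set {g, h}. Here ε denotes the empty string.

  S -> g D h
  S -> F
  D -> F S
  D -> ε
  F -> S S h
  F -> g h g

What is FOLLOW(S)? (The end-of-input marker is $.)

FIRST(S): from S->g D h we get {g}; from S->F we get {g}. So FIRST(S) = {g}.
FIRST(F): from F->S S h we get {g}; from F->g h g we get {g}. So FIRST(F) = {g}.
FIRST(D): from D->F S we get {g}; from D->ε we get {ε}. So FIRST(D) = {ε, g}.
FOLLOW(S) includes $ since S is the start symbol.
FOLLOW(D): in S->g D h, D is followed by h with FIRST {h}. Thus FOLLOW(D) = {h}.
FOLLOW(S): in D->F S, the suffix after S is empty, so FOLLOW(S) ⊇ FOLLOW(D) = {h}; in F->S S h (occurrence 1), S is followed by S h with FIRST {g}; in F->S S h (occurrence 2), S is followed by h with FIRST {h}. Thus FOLLOW(S) = {$, g, h}.
FOLLOW(F): in S->F, the suffix after F is empty, so FOLLOW(F) ⊇ FOLLOW(S) = {$, g, h}; in D->F S, F is followed by S with FIRST {g}. Thus FOLLOW(F) = {$, g, h}.

{$, g, h}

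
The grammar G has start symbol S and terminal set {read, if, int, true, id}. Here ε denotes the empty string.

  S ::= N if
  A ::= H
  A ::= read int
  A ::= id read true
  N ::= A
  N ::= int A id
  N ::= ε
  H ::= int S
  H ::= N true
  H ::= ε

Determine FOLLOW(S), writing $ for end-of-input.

{$, id, if, true}

FIRST(S) = {id, if, int, read, true}  (via N if)
FIRST(A) = {ε, id, int, read, true}  (via H)
FIRST(N) = {ε, id, int, read, true}  (via A)
FIRST(H) = {ε, id, int, read, true}  (via N true)
FOLLOW(S) includes $ since S is the start symbol.
FOLLOW(N): in S::=N if, N is followed by if with FIRST {if}; in H::=N true, N is followed by true with FIRST {true}. Thus FOLLOW(N) = {if, true}.
FOLLOW(A): in N::=A, the suffix after A is empty, so FOLLOW(A) ⊇ FOLLOW(N) = {if, true}; in N::=int A id, A is followed by id with FIRST {id}. Thus FOLLOW(A) = {id, if, true}.
FOLLOW(H): in A::=H, the suffix after H is empty, so FOLLOW(H) ⊇ FOLLOW(A) = {id, if, true}. Thus FOLLOW(H) = {id, if, true}.
FOLLOW(S): in H::=int S, the suffix after S is empty, so FOLLOW(S) ⊇ FOLLOW(H) = {id, if, true}. Thus FOLLOW(S) = {$, id, if, true}.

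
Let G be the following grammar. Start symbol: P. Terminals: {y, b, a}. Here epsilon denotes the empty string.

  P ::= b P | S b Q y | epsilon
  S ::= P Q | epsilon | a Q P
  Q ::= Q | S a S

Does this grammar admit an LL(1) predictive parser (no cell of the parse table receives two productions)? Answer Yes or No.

FIRST(P) = {epsilon, a, b}
FIRST(S) = {epsilon, a, b}
FIRST(Q) = {a, b}
FOLLOW(P) = {$, a, b, y}
FOLLOW(S) = {a, b, y}
FOLLOW(Q) = {a, b, y}
Cell M[P, a] receives both P ::= S b Q y and P ::= epsilon — the grammar is not LL(1).

No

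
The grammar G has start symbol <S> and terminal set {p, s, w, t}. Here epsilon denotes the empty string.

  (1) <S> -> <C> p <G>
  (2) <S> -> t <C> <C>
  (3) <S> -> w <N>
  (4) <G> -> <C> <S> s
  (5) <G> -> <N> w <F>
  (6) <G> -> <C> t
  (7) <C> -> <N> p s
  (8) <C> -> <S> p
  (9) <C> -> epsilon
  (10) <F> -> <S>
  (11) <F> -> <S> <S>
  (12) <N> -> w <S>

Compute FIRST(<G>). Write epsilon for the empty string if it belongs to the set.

FIRST(<N>) = {w}
FIRST(<S>) = {p, t, w}  (via <C> p <G>)
FIRST(<C>) = {epsilon, p, t, w}  (via <N> p s, <S> p)
FIRST(<F>) = {p, t, w}  (via <S>, <S> <S>)
FIRST(<G>) = {p, t, w}  (via <C> <S> s, <N> w <F>, <C> t)

{p, t, w}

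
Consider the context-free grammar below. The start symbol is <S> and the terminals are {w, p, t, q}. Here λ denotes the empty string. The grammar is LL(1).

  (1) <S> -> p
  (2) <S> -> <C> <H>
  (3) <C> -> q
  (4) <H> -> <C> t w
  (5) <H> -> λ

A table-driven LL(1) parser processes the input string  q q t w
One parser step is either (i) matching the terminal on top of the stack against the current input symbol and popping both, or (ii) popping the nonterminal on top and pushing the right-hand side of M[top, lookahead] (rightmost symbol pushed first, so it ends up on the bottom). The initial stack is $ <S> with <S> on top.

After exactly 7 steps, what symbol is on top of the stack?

step 1: stack=$ <S>  input=q q t w $  — expand <S> -> <C> <H>
step 2: stack=$ <H> <C>  input=q q t w $  — expand <C> -> q
step 3: stack=$ <H> q  input=q q t w $  — match q
step 4: stack=$ <H>  input=q t w $  — expand <H> -> <C> t w
step 5: stack=$ w t <C>  input=q t w $  — expand <C> -> q
step 6: stack=$ w t q  input=q t w $  — match q
step 7: stack=$ w t  input=t w $  — match t
Stack after step 7: $ w (top = w).

w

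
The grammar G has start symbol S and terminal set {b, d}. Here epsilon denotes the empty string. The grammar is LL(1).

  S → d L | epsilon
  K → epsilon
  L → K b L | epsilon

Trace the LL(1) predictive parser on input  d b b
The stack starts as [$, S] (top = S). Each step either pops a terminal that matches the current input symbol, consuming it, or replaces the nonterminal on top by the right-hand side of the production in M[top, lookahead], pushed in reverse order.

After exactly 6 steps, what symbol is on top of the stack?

step 1: stack=$ S  input=d b b $  — expand S → d L
step 2: stack=$ L d  input=d b b $  — match d
step 3: stack=$ L  input=b b $  — expand L → K b L
step 4: stack=$ L b K  input=b b $  — expand K → epsilon
step 5: stack=$ L b  input=b b $  — match b
step 6: stack=$ L  input=b $  — expand L → K b L
Stack after step 6: $ L b K (top = K).

K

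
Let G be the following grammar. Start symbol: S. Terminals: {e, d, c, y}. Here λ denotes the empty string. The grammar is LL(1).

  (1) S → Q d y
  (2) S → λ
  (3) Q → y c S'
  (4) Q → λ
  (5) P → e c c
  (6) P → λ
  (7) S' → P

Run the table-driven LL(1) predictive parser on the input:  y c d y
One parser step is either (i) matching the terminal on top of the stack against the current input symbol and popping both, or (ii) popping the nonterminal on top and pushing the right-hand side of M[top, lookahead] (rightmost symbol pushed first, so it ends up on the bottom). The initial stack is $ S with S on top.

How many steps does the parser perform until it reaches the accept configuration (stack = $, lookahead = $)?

step 1: stack=$ S  input=y c d y $  — expand S → Q d y
step 2: stack=$ y d Q  input=y c d y $  — expand Q → y c S'
step 3: stack=$ y d S' c y  input=y c d y $  — match y
step 4: stack=$ y d S' c  input=c d y $  — match c
step 5: stack=$ y d S'  input=d y $  — expand S' → P
step 6: stack=$ y d P  input=d y $  — expand P → λ
step 7: stack=$ y d  input=d y $  — match d
step 8: stack=$ y  input=y $  — match y
Accept reached after 8 steps.

8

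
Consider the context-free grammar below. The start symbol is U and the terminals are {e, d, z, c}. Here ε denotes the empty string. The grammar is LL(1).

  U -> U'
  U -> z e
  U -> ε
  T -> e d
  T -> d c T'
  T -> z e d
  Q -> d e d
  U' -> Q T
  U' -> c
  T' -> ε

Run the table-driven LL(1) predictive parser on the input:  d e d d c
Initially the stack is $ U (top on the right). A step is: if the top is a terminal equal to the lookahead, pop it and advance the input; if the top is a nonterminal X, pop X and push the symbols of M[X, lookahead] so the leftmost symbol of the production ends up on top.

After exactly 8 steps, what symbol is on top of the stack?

step 1: stack=$ U  input=d e d d c $  — expand U -> U'
step 2: stack=$ U'  input=d e d d c $  — expand U' -> Q T
step 3: stack=$ T Q  input=d e d d c $  — expand Q -> d e d
step 4: stack=$ T d e d  input=d e d d c $  — match d
step 5: stack=$ T d e  input=e d d c $  — match e
step 6: stack=$ T d  input=d d c $  — match d
step 7: stack=$ T  input=d c $  — expand T -> d c T'
step 8: stack=$ T' c d  input=d c $  — match d
Stack after step 8: $ T' c (top = c).

c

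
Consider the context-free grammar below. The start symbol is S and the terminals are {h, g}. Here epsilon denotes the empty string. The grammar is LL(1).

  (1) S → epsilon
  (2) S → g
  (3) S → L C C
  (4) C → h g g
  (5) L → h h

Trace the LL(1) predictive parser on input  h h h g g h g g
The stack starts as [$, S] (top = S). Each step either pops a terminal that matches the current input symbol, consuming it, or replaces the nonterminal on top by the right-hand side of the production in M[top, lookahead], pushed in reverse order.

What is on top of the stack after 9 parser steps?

h

step 1: stack=$ S  input=h h h g g h g g $  — expand S → L C C
step 2: stack=$ C C L  input=h h h g g h g g $  — expand L → h h
step 3: stack=$ C C h h  input=h h h g g h g g $  — match h
step 4: stack=$ C C h  input=h h g g h g g $  — match h
step 5: stack=$ C C  input=h g g h g g $  — expand C → h g g
step 6: stack=$ C g g h  input=h g g h g g $  — match h
step 7: stack=$ C g g  input=g g h g g $  — match g
step 8: stack=$ C g  input=g h g g $  — match g
step 9: stack=$ C  input=h g g $  — expand C → h g g
Stack after step 9: $ g g h (top = h).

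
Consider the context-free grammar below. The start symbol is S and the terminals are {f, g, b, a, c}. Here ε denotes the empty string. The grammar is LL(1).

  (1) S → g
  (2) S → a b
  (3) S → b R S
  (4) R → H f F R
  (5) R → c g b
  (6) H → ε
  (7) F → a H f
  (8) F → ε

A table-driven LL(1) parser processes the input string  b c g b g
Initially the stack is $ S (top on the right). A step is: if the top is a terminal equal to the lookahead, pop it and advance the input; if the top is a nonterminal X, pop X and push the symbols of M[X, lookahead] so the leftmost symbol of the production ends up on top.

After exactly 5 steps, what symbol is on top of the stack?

     Stack      Input        Action
  1  $ S        b c g b g $  expand S → b R S
  2  $ S R b    b c g b g $  match b
  3  $ S R      c g b g $    expand R → c g b
  4  $ S b g c  c g b g $    match c
  5  $ S b g    g b g $      match g
Stack after step 5: $ S b (top = b).

b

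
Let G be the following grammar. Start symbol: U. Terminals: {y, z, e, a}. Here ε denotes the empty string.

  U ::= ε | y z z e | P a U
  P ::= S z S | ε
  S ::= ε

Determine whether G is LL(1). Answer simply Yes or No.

FIRST(U) = {ε, a, y, z}
FIRST(P) = {ε, z}
FIRST(S) = {ε}
FOLLOW(U) = {$}
FOLLOW(P) = {a}
FOLLOW(S) = {a, z}
Each cell of M receives at most one production.

Yes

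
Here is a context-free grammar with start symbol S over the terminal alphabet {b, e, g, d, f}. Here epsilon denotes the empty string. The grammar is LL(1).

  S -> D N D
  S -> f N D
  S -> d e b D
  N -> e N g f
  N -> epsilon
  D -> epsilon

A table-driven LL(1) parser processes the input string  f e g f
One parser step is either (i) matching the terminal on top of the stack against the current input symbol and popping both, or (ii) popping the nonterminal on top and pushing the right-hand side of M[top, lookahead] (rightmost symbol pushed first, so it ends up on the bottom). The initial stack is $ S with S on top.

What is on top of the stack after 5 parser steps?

g

step 1: stack=$ S  input=f e g f $  — expand S -> f N D
step 2: stack=$ D N f  input=f e g f $  — match f
step 3: stack=$ D N  input=e g f $  — expand N -> e N g f
step 4: stack=$ D f g N e  input=e g f $  — match e
step 5: stack=$ D f g N  input=g f $  — expand N -> epsilon
Stack after step 5: $ D f g (top = g).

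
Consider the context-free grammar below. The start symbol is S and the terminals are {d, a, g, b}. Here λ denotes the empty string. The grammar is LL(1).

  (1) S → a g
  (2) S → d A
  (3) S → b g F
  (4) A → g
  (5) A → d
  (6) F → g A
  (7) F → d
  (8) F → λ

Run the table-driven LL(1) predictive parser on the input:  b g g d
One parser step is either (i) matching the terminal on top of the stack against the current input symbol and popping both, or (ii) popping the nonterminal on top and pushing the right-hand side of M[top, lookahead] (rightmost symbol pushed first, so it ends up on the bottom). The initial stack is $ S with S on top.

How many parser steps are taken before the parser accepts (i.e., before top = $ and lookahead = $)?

step 1: stack=$ S  input=b g g d $  — expand S → b g F
step 2: stack=$ F g b  input=b g g d $  — match b
step 3: stack=$ F g  input=g g d $  — match g
step 4: stack=$ F  input=g d $  — expand F → g A
step 5: stack=$ A g  input=g d $  — match g
step 6: stack=$ A  input=d $  — expand A → d
step 7: stack=$ d  input=d $  — match d
Accept reached after 7 steps.

7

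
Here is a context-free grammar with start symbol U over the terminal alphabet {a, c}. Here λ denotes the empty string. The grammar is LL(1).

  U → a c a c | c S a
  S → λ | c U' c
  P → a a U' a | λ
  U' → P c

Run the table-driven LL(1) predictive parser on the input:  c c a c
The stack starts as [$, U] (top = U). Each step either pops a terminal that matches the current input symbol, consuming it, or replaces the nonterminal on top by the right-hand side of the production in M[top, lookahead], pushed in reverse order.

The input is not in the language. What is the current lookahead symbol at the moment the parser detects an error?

step 1: stack=$ U  input=c c a c $  — expand U → c S a
step 2: stack=$ a S c  input=c c a c $  — match c
step 3: stack=$ a S  input=c a c $  — expand S → c U' c
step 4: stack=$ a c U' c  input=c a c $  — match c
step 5: stack=$ a c U'  input=a c $  — expand U' → P c
step 6: stack=$ a c c P  input=a c $  — expand P → a a U' a
step 7: stack=$ a c c a U' a a  input=a c $  — match a
step 8: stack=$ a c c a U' a  input=c $  — error: top is terminal a but lookahead is c

c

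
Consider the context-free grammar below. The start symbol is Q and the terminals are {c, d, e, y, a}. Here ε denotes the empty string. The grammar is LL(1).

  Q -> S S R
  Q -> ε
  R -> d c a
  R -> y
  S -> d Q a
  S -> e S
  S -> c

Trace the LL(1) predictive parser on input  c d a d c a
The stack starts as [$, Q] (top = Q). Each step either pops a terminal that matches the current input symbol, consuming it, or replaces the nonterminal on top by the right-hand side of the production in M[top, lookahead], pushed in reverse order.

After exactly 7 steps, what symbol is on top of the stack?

     Stack      Input          Action
  1  $ Q        c d a d c a $  expand Q -> S S R
  2  $ R S S    c d a d c a $  expand S -> c
  3  $ R S c    c d a d c a $  match c
  4  $ R S      d a d c a $    expand S -> d Q a
  5  $ R a Q d  d a d c a $    match d
  6  $ R a Q    a d c a $      expand Q -> ε
  7  $ R a      a d c a $      match a
Stack after step 7: $ R (top = R).

R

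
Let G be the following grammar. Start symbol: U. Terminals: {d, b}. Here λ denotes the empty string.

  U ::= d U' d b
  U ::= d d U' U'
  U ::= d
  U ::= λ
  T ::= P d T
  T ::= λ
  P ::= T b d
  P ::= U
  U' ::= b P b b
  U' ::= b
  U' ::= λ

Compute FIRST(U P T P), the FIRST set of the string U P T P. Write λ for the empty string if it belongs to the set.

FIRST(U) = {λ, d}
FIRST(U') = {λ, b}
FIRST(T) = {λ, b, d}  (via P d T)
FIRST(P) = {λ, b, d}  (via T b d, U)
FIRST(U P T P): take FIRST of each symbol in turn, carrying on past any symbol whose FIRST contains λ; result {λ, b, d}.

{λ, b, d}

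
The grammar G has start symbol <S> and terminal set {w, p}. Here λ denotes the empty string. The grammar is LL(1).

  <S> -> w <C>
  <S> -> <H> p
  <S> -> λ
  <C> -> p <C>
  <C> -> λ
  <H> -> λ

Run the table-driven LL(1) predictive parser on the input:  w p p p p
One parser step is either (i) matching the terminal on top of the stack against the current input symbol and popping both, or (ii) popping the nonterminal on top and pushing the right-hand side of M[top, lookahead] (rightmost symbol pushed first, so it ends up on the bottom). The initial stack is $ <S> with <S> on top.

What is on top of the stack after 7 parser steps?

step 1: stack=$ <S>  input=w p p p p $  — expand <S> -> w <C>
step 2: stack=$ <C> w  input=w p p p p $  — match w
step 3: stack=$ <C>  input=p p p p $  — expand <C> -> p <C>
step 4: stack=$ <C> p  input=p p p p $  — match p
step 5: stack=$ <C>  input=p p p $  — expand <C> -> p <C>
step 6: stack=$ <C> p  input=p p p $  — match p
step 7: stack=$ <C>  input=p p $  — expand <C> -> p <C>
Stack after step 7: $ <C> p (top = p).

p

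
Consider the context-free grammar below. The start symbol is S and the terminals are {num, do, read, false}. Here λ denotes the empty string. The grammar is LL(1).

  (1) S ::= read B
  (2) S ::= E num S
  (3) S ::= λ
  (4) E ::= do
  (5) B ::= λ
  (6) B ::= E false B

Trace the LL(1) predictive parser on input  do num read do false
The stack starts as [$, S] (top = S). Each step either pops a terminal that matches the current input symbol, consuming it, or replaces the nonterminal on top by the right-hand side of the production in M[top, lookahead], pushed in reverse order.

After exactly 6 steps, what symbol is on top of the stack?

B

step 1: stack=$ S  input=do num read do false $  — expand S ::= E num S
step 2: stack=$ S num E  input=do num read do false $  — expand E ::= do
step 3: stack=$ S num do  input=do num read do false $  — match do
step 4: stack=$ S num  input=num read do false $  — match num
step 5: stack=$ S  input=read do false $  — expand S ::= read B
step 6: stack=$ B read  input=read do false $  — match read
Stack after step 6: $ B (top = B).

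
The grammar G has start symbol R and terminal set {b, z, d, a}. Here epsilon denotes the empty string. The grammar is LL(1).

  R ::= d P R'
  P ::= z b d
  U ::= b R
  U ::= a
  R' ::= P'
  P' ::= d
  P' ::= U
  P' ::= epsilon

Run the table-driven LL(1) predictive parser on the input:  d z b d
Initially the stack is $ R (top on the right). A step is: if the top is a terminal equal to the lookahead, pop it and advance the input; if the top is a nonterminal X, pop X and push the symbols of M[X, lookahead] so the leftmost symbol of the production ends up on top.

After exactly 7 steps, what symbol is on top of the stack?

     Stack       Input      Action
  1  $ R         d z b d $  expand R ::= d P R'
  2  $ R' P d    d z b d $  match d
  3  $ R' P      z b d $    expand P ::= z b d
  4  $ R' d b z  z b d $    match z
  5  $ R' d b    b d $      match b
  6  $ R' d      d $        match d
  7  $ R'        $          expand R' ::= P'
Stack after step 7: $ P' (top = P').

P'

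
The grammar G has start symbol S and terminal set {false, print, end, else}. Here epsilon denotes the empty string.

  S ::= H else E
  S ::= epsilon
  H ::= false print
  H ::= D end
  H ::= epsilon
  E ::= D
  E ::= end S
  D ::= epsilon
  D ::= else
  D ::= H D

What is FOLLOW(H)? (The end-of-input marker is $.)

FIRST(S): from S::=H else E we get {else, end, false}; from S::=epsilon we get {epsilon}. So FIRST(S) = {epsilon, else, end, false}.
FIRST(H): from H::=false print we get {false}; from H::=D end we get {else, end, false}; from H::=epsilon we get {epsilon}. So FIRST(H) = {epsilon, else, end, false}.
FIRST(D): from D::=epsilon we get {epsilon}; from D::=else we get {else}; from D::=H D we get {epsilon, else, end, false}. So FIRST(D) = {epsilon, else, end, false}.
FIRST(E): from E::=D we get {epsilon, else, end, false}; from E::=end S we get {end}. So FIRST(E) = {epsilon, else, end, false}.
FOLLOW(S) includes $ since S is the start symbol.
FOLLOW(S): in E::=end S, the suffix after S is empty, so FOLLOW(S) ⊇ FOLLOW(E) = {$}. Thus FOLLOW(S) = {$}.
FOLLOW(E): in S::=H else E, the suffix after E is empty, so FOLLOW(E) ⊇ FOLLOW(S) = {$}. Thus FOLLOW(E) = {$}.
FOLLOW(D): in H::=D end, D is followed by end with FIRST {end}; in E::=D, the suffix after D is empty, so FOLLOW(D) ⊇ FOLLOW(E) = {$}; in D::=H D, the suffix after D is empty (adds nothing new). Thus FOLLOW(D) = {$, end}.
FOLLOW(H): in S::=H else E, H is followed by else E with FIRST {else}; in D::=H D, H is followed by D with FIRST {epsilon, else, end, false}; in D::=H D, the suffix after H is nullable, so FOLLOW(H) ⊇ FOLLOW(D) = {$, end}. Thus FOLLOW(H) = {$, else, end, false}.

{$, else, end, false}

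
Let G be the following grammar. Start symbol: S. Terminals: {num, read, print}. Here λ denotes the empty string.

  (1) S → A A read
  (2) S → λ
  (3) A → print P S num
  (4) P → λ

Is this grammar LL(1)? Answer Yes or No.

FIRST(S) = {λ, print}
FIRST(A) = {print}
FIRST(P) = {λ}
FOLLOW(S) = {$, num}
FOLLOW(A) = {print, read}
FOLLOW(P) = {num, print}
Each cell of M receives at most one production.

Yes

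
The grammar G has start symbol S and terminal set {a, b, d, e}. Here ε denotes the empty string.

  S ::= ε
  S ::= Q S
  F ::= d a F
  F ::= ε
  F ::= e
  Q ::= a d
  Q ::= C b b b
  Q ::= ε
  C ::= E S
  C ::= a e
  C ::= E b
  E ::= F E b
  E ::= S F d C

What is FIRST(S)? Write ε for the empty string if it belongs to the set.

FIRST(F) = {ε, d, e}
FIRST(S) = {ε, a, d, e}  (via Q S)
FIRST(E) = {a, d, e}  (via F E b, S F d C)
FIRST(C) = {a, d, e}  (via E S, E b)
FIRST(Q) = {ε, a, d, e}  (via C b b b)

{ε, a, d, e}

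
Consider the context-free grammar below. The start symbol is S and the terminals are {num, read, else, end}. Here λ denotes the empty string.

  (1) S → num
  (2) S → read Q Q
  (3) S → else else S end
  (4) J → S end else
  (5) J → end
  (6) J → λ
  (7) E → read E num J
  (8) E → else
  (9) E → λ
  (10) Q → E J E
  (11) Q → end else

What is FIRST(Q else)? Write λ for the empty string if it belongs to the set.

FIRST(S) = {else, num, read}
FIRST(E) = {λ, else, read}
FIRST(J) = {λ, else, end, num, read}  (via S end else)
FIRST(Q) = {λ, else, end, num, read}  (via E J E)
FIRST(Q else): take FIRST of each symbol in turn, carrying on past any symbol whose FIRST contains λ; result {else, end, num, read}.

{else, end, num, read}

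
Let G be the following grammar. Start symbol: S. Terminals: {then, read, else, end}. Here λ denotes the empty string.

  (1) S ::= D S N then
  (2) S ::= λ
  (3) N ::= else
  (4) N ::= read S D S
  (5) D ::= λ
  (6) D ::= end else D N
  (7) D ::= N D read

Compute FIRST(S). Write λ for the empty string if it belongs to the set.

{λ, else, end, read}

FIRST(N): from N::=else we get {else}; from N::=read S D S we get {read}. So FIRST(N) = {else, read}.
FIRST(D): from D::=λ we get {λ}; from D::=end else D N we get {end}; from D::=N D read we get {else, read}. So FIRST(D) = {λ, else, end, read}.
FIRST(S): from S::=D S N then we get {else, end, read}; from S::=λ we get {λ}. So FIRST(S) = {λ, else, end, read}.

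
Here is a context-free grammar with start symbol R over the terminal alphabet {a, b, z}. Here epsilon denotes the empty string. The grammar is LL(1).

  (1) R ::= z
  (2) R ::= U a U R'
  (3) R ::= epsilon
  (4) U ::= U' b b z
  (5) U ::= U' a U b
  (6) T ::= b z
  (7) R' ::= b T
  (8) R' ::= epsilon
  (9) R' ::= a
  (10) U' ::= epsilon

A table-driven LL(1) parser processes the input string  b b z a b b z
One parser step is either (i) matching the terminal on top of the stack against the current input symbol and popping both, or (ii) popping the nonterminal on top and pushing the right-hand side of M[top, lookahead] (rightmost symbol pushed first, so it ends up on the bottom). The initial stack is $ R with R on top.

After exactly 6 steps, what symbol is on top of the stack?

step 1: stack=$ R  input=b b z a b b z $  — expand R ::= U a U R'
step 2: stack=$ R' U a U  input=b b z a b b z $  — expand U ::= U' b b z
step 3: stack=$ R' U a z b b U'  input=b b z a b b z $  — expand U' ::= epsilon
step 4: stack=$ R' U a z b b  input=b b z a b b z $  — match b
step 5: stack=$ R' U a z b  input=b z a b b z $  — match b
step 6: stack=$ R' U a z  input=z a b b z $  — match z
Stack after step 6: $ R' U a (top = a).

a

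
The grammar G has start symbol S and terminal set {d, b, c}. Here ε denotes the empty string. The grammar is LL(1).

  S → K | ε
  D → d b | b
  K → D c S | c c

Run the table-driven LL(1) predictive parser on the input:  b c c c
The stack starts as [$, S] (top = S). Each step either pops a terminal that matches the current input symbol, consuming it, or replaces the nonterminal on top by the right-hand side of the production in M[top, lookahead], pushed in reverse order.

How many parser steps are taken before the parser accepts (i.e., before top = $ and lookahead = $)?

step 1: stack=$ S  input=b c c c $  — expand S → K
step 2: stack=$ K  input=b c c c $  — expand K → D c S
step 3: stack=$ S c D  input=b c c c $  — expand D → b
step 4: stack=$ S c b  input=b c c c $  — match b
step 5: stack=$ S c  input=c c c $  — match c
step 6: stack=$ S  input=c c $  — expand S → K
step 7: stack=$ K  input=c c $  — expand K → c c
step 8: stack=$ c c  input=c c $  — match c
step 9: stack=$ c  input=c $  — match c
Accept reached after 9 steps.

9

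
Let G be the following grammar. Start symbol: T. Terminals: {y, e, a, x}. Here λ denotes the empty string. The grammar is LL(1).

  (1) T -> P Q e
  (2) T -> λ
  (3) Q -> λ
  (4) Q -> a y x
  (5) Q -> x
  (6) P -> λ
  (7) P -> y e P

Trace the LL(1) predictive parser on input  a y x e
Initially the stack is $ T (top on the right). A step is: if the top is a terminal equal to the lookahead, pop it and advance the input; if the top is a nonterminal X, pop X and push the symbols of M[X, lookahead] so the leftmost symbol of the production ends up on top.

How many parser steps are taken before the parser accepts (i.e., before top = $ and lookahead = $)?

     Stack      Input      Action
  1  $ T        a y x e $  expand T -> P Q e
  2  $ e Q P    a y x e $  expand P -> λ
  3  $ e Q      a y x e $  expand Q -> a y x
  4  $ e x y a  a y x e $  match a
  5  $ e x y    y x e $    match y
  6  $ e x      x e $      match x
  7  $ e        e $        match e
Accept reached after 7 steps.

7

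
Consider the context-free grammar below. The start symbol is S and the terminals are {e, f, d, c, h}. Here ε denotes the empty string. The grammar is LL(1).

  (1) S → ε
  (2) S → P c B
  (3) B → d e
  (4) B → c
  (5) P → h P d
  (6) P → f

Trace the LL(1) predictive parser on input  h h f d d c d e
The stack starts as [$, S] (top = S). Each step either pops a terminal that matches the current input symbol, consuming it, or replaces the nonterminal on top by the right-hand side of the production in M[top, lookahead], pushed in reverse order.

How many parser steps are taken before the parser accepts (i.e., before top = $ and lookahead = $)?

13

      Stack          Input              Action
   1  $ S            h h f d d c d e $  expand S → P c B
   2  $ B c P        h h f d d c d e $  expand P → h P d
   3  $ B c d P h    h h f d d c d e $  match h
   4  $ B c d P      h f d d c d e $    expand P → h P d
   5  $ B c d d P h  h f d d c d e $    match h
   6  $ B c d d P    f d d c d e $      expand P → f
   7  $ B c d d f    f d d c d e $      match f
   8  $ B c d d      d d c d e $        match d
   9  $ B c d        d c d e $          match d
  10  $ B c          c d e $            match c
  11  $ B            d e $              expand B → d e
  12  $ e d          d e $              match d
  13  $ e            e $                match e
Accept reached after 13 steps.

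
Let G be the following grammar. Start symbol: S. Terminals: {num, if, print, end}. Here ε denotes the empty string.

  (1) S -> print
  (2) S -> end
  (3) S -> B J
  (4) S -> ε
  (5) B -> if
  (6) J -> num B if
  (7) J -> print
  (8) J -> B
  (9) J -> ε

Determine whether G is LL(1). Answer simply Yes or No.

FIRST(S) = {ε, end, if, print}
FIRST(B) = {if}
FIRST(J) = {ε, if, num, print}
FOLLOW(S) = {$}
FOLLOW(B) = {$, if, num, print}
FOLLOW(J) = {$}
Each cell of M receives at most one production.

Yes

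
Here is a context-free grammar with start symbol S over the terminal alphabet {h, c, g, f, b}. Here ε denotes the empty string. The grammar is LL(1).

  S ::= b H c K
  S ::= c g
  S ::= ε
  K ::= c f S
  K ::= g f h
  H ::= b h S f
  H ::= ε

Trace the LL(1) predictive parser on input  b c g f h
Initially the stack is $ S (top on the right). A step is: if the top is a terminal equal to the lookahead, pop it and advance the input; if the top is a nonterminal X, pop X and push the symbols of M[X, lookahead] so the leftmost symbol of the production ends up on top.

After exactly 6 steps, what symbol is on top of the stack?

f

step 1: stack=$ S  input=b c g f h $  — expand S ::= b H c K
step 2: stack=$ K c H b  input=b c g f h $  — match b
step 3: stack=$ K c H  input=c g f h $  — expand H ::= ε
step 4: stack=$ K c  input=c g f h $  — match c
step 5: stack=$ K  input=g f h $  — expand K ::= g f h
step 6: stack=$ h f g  input=g f h $  — match g
Stack after step 6: $ h f (top = f).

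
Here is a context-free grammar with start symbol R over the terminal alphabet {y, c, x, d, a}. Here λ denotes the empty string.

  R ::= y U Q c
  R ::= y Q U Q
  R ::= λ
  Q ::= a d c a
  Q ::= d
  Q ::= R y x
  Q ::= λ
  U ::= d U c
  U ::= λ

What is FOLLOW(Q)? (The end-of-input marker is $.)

{$, a, c, d, y}

FIRST(R) = {λ, y}
FIRST(U) = {λ, d}
FIRST(Q) = {λ, a, d, y}  (via R y x)
FOLLOW(R) includes $ since R is the start symbol.
FOLLOW(R): in Q::=R y x, R is followed by y x with FIRST {y}. Thus FOLLOW(R) = {$, y}.
FOLLOW(Q): in R::=y U Q c, Q is followed by c with FIRST {c}; in R::=y Q U Q (occurrence 1), Q is followed by U Q with FIRST {λ, a, d, y}; in R::=y Q U Q (occurrence 1), the suffix after Q is nullable, so FOLLOW(Q) ⊇ FOLLOW(R) = {$, y}; in R::=y Q U Q (occurrence 2), the suffix after Q is empty, so FOLLOW(Q) ⊇ FOLLOW(R) = {$, y}. Thus FOLLOW(Q) = {$, a, c, d, y}.
FOLLOW(U): in R::=y U Q c, U is followed by Q c with FIRST {a, c, d, y}; in R::=y Q U Q, U is followed by Q with FIRST {λ, a, d, y}; in R::=y Q U Q, the suffix after U is nullable, so FOLLOW(U) ⊇ FOLLOW(R) = {$, y}; in U::=d U c, U is followed by c with FIRST {c}. Thus FOLLOW(U) = {$, a, c, d, y}.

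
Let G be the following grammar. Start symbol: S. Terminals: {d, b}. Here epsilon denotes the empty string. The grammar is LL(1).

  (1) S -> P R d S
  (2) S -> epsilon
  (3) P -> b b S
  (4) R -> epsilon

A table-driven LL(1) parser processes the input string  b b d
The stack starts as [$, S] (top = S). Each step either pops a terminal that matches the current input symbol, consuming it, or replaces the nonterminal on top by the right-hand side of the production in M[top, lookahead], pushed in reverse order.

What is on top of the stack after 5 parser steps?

     Stack          Input    Action
  1  $ S            b b d $  expand S -> P R d S
  2  $ S d R P      b b d $  expand P -> b b S
  3  $ S d R S b b  b b d $  match b
  4  $ S d R S b    b d $    match b
  5  $ S d R S      d $      expand S -> epsilon
Stack after step 5: $ S d R (top = R).

R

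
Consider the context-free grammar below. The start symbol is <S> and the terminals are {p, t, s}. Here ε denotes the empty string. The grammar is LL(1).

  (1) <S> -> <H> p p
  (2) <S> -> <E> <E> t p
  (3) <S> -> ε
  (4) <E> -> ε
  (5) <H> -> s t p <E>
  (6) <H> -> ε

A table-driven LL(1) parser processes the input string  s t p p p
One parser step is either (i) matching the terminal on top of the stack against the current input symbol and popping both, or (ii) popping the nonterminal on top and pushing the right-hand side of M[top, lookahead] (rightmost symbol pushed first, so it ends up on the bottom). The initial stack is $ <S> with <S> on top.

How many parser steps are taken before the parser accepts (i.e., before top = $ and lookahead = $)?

     Stack            Input        Action
  1  $ <S>            s t p p p $  expand <S> -> <H> p p
  2  $ p p <H>        s t p p p $  expand <H> -> s t p <E>
  3  $ p p <E> p t s  s t p p p $  match s
  4  $ p p <E> p t    t p p p $    match t
  5  $ p p <E> p      p p p $      match p
  6  $ p p <E>        p p $        expand <E> -> ε
  7  $ p p            p p $        match p
  8  $ p              p $          match p
Accept reached after 8 steps.

8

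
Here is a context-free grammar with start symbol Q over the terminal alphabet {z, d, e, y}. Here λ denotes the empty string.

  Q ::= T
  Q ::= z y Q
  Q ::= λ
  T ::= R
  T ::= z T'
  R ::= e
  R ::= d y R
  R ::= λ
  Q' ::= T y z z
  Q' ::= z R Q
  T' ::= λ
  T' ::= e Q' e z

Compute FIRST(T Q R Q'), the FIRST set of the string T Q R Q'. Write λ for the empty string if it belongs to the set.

FIRST(R): from R::=e we get {e}; from R::=d y R we get {d}; from R::=λ we get {λ}. So FIRST(R) = {λ, d, e}.
FIRST(T'): from T'::=λ we get {λ}; from T'::=e Q' e z we get {e}. So FIRST(T') = {λ, e}.
FIRST(T): from T::=R we get {λ, d, e}; from T::=z T' we get {z}. So FIRST(T) = {λ, d, e, z}.
FIRST(Q): from Q::=T we get {λ, d, e, z}; from Q::=z y Q we get {z}; from Q::=λ we get {λ}. So FIRST(Q) = {λ, d, e, z}.
FIRST(Q'): from Q'::=T y z z we get {d, e, y, z}; from Q'::=z R Q we get {z}. So FIRST(Q') = {d, e, y, z}.
FIRST(T Q R Q'): take FIRST of each symbol in turn, carrying on past any symbol whose FIRST contains λ; result {d, e, y, z}.

{d, e, y, z}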